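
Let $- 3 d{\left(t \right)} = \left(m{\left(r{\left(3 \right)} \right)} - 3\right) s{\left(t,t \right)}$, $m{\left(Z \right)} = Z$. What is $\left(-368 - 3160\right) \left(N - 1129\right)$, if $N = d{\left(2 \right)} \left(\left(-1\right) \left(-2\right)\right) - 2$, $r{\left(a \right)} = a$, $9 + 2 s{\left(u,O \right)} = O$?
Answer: $3990168$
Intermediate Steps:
$s{\left(u,O \right)} = - \frac{9}{2} + \frac{O}{2}$
$d{\left(t \right)} = 0$ ($d{\left(t \right)} = - \frac{\left(3 - 3\right) \left(- \frac{9}{2} + \frac{t}{2}\right)}{3} = - \frac{0 \left(- \frac{9}{2} + \frac{t}{2}\right)}{3} = \left(- \frac{1}{3}\right) 0 = 0$)
$N = -2$ ($N = 0 \left(\left(-1\right) \left(-2\right)\right) - 2 = 0 \cdot 2 - 2 = 0 - 2 = -2$)
$\left(-368 - 3160\right) \left(N - 1129\right) = \left(-368 - 3160\right) \left(-2 - 1129\right) = \left(-3528\right) \left(-1131\right) = 3990168$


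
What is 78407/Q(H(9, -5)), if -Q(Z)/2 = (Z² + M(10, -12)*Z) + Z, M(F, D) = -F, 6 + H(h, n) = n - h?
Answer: -78407/1160 ≈ -67.592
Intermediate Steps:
H(h, n) = -6 + n - h (H(h, n) = -6 + (n - h) = -6 + n - h)
Q(Z) = -2*Z² + 18*Z (Q(Z) = -2*((Z² + (-1*10)*Z) + Z) = -2*((Z² - 10*Z) + Z) = -2*(Z² - 9*Z) = -2*Z² + 18*Z)
78407/Q(H(9, -5)) = 78407/((2*(-6 - 5 - 1*9)*(9 - (-6 - 5 - 1*9)))) = 78407/((2*(-6 - 5 - 9)*(9 - (-6 - 5 - 9)))) = 78407/((2*(-20)*(9 - 1*(-20)))) = 78407/((2*(-20)*(9 + 20))) = 78407/((2*(-20)*29)) = 78407/(-1160) = 78407*(-1/1160) = -78407/1160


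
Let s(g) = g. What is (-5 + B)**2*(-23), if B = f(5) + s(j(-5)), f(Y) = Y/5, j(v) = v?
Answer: -1863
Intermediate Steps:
f(Y) = Y/5 (f(Y) = Y*(1/5) = Y/5)
B = -4 (B = (1/5)*5 - 5 = 1 - 5 = -4)
(-5 + B)**2*(-23) = (-5 - 4)**2*(-23) = (-9)**2*(-23) = 81*(-23) = -1863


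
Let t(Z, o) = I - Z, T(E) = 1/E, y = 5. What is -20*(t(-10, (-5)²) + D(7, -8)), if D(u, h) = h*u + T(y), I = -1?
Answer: 936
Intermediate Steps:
T(E) = 1/E
D(u, h) = ⅕ + h*u (D(u, h) = h*u + 1/5 = h*u + ⅕ = ⅕ + h*u)
t(Z, o) = -1 - Z
-20*(t(-10, (-5)²) + D(7, -8)) = -20*((-1 - 1*(-10)) + (⅕ - 8*7)) = -20*((-1 + 10) + (⅕ - 56)) = -20*(9 - 279/5) = -20*(-234/5) = 936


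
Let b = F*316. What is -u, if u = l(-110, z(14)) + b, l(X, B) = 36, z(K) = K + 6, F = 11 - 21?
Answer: 3124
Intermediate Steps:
F = -10
z(K) = 6 + K
b = -3160 (b = -10*316 = -3160)
u = -3124 (u = 36 - 3160 = -3124)
-u = -1*(-3124) = 3124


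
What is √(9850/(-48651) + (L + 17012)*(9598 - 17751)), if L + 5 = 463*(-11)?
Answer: 2*I*√57477595344004698/48651 ≈ 9855.7*I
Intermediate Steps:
L = -5098 (L = -5 + 463*(-11) = -5 - 5093 = -5098)
√(9850/(-48651) + (L + 17012)*(9598 - 17751)) = √(9850/(-48651) + (-5098 + 17012)*(9598 - 17751)) = √(9850*(-1/48651) + 11914*(-8153)) = √(-9850/48651 - 97134842) = √(-4725707207992/48651) = 2*I*√57477595344004698/48651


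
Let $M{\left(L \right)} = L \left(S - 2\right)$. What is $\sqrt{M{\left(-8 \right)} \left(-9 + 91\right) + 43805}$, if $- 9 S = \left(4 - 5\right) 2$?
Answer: $\frac{\sqrt{404741}}{3} \approx 212.06$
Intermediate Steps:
$S = \frac{2}{9}$ ($S = - \frac{\left(4 - 5\right) 2}{9} = - \frac{\left(-1\right) 2}{9} = \left(- \frac{1}{9}\right) \left(-2\right) = \frac{2}{9} \approx 0.22222$)
$M{\left(L \right)} = - \frac{16 L}{9}$ ($M{\left(L \right)} = L \left(\frac{2}{9} - 2\right) = L \left(- \frac{16}{9}\right) = - \frac{16 L}{9}$)
$\sqrt{M{\left(-8 \right)} \left(-9 + 91\right) + 43805} = \sqrt{\left(- \frac{16}{9}\right) \left(-8\right) \left(-9 + 91\right) + 43805} = \sqrt{\frac{128}{9} \cdot 82 + 43805} = \sqrt{\frac{10496}{9} + 43805} = \sqrt{\frac{404741}{9}} = \frac{\sqrt{404741}}{3}$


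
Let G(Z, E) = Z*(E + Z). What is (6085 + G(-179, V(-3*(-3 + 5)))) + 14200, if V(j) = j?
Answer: 53400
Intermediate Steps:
(6085 + G(-179, V(-3*(-3 + 5)))) + 14200 = (6085 - 179*(-3*(-3 + 5) - 179)) + 14200 = (6085 - 179*(-3*2 - 179)) + 14200 = (6085 - 179*(-6 - 179)) + 14200 = (6085 - 179*(-185)) + 14200 = (6085 + 33115) + 14200 = 39200 + 14200 = 53400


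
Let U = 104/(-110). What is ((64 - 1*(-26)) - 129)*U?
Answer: 2028/55 ≈ 36.873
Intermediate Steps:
U = -52/55 (U = 104*(-1/110) = -52/55 ≈ -0.94545)
((64 - 1*(-26)) - 129)*U = ((64 - 1*(-26)) - 129)*(-52/55) = ((64 + 26) - 129)*(-52/55) = (90 - 129)*(-52/55) = -39*(-52/55) = 2028/55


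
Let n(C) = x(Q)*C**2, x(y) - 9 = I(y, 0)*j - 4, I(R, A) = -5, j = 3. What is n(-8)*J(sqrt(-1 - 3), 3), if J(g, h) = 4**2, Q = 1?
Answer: -10240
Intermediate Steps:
x(y) = -10 (x(y) = 9 + (-5*3 - 4) = 9 + (-15 - 4) = 9 - 19 = -10)
n(C) = -10*C**2
J(g, h) = 16
n(-8)*J(sqrt(-1 - 3), 3) = -10*(-8)**2*16 = -10*64*16 = -640*16 = -10240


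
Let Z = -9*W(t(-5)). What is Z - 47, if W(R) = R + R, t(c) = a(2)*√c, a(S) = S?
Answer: -47 - 36*I*√5 ≈ -47.0 - 80.498*I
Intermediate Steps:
t(c) = 2*√c
W(R) = 2*R
Z = -36*I*√5 (Z = -18*2*√(-5) = -18*2*(I*√5) = -18*2*I*√5 = -36*I*√5 ≈ -80.498*I)
Z - 47 = -36*I*√5 - 47 = -47 - 36*I*√5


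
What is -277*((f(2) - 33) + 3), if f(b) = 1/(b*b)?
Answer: 32963/4 ≈ 8240.8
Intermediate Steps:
f(b) = b⁻²
-277*((f(2) - 33) + 3) = -277*((2⁻² - 33) + 3) = -277*((¼ - 33) + 3) = -277*(-131/4 + 3) = -277*(-119/4) = 32963/4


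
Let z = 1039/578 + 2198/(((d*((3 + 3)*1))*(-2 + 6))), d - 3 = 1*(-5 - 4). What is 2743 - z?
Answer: 57356551/20808 ≈ 2756.5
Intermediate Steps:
d = -6 (d = 3 + 1*(-5 - 4) = 3 + 1*(-9) = 3 - 9 = -6)
z = -280207/20808 (z = 1039/578 + 2198/(((-6*(3 + 3))*(-2 + 6))) = 1039*(1/578) + 2198/((-36*4)) = 1039/578 + 2198/((-6*6*4)) = 1039/578 + 2198/((-36*4)) = 1039/578 + 2198/(-144) = 1039/578 + 2198*(-1/144) = 1039/578 - 1099/72 = -280207/20808 ≈ -13.466)
2743 - z = 2743 - 1*(-280207/20808) = 2743 + 280207/20808 = 57356551/20808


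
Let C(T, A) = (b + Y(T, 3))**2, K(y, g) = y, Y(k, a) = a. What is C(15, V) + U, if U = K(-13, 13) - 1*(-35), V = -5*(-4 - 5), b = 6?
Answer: 103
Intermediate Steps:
V = 45 (V = -5*(-9) = 45)
C(T, A) = 81 (C(T, A) = (6 + 3)**2 = 9**2 = 81)
U = 22 (U = -13 - 1*(-35) = -13 + 35 = 22)
C(15, V) + U = 81 + 22 = 103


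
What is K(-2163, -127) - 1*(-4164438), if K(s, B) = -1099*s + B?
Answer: 6541448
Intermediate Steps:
K(s, B) = B - 1099*s
K(-2163, -127) - 1*(-4164438) = (-127 - 1099*(-2163)) - 1*(-4164438) = (-127 + 2377137) + 4164438 = 2377010 + 4164438 = 6541448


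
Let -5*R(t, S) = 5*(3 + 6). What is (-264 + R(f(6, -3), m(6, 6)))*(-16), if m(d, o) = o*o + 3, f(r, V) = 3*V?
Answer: 4368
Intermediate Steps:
m(d, o) = 3 + o² (m(d, o) = o² + 3 = 3 + o²)
R(t, S) = -9 (R(t, S) = -(3 + 6) = -9)
(-264 + R(f(6, -3), m(6, 6)))*(-16) = (-264 - 9)*(-16) = -273*(-16) = 4368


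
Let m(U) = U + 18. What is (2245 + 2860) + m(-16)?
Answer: 5107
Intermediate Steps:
m(U) = 18 + U
(2245 + 2860) + m(-16) = (2245 + 2860) + (18 - 16) = 5105 + 2 = 5107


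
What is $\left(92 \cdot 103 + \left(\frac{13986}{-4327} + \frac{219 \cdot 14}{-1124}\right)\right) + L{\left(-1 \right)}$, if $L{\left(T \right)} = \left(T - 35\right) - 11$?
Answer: $\frac{22914703623}{2431774} \approx 9423.0$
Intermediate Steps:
$L{\left(T \right)} = -46 + T$ ($L{\left(T \right)} = \left(-35 + T\right) - 11 = -46 + T$)
$\left(92 \cdot 103 + \left(\frac{13986}{-4327} + \frac{219 \cdot 14}{-1124}\right)\right) + L{\left(-1 \right)} = \left(92 \cdot 103 + \left(\frac{13986}{-4327} + \frac{219 \cdot 14}{-1124}\right)\right) - 47 = \left(9476 + \left(13986 \left(- \frac{1}{4327}\right) + 3066 \left(- \frac{1}{1124}\right)\right)\right) - 47 = \left(9476 - \frac{14493423}{2431774}\right) - 47 = \frac{23028997001}{2431774} - 47 = \frac{22914703623}{2431774}$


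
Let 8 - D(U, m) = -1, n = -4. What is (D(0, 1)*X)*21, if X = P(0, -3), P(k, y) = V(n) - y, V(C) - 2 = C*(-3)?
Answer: 3213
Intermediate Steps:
D(U, m) = 9 (D(U, m) = 8 - 1*(-1) = 8 + 1 = 9)
V(C) = 2 - 3*C (V(C) = 2 + C*(-3) = 2 - 3*C)
P(k, y) = 14 - y (P(k, y) = (2 - 3*(-4)) - y = (2 + 12) - y = 14 - y)
X = 17 (X = 14 - 1*(-3) = 14 + 3 = 17)
(D(0, 1)*X)*21 = (9*17)*21 = 153*21 = 3213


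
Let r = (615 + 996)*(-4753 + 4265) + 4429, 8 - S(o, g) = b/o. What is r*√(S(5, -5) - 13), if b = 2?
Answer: -2345217*I*√15/5 ≈ -1.8166e+6*I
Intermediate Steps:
S(o, g) = 8 - 2/o
r = -781739 (r = 1611*(-488) + 4429 = -786168 + 4429 = -781739)
r*√(S(5, -5) - 13) = -781739*√((8 - 2/5) - 13) = -781739*√((8 - 2*⅕) - 13) = -781739*√((8 - ⅖) - 13) = -781739*√(38/5 - 13) = -2345217*I*√15/5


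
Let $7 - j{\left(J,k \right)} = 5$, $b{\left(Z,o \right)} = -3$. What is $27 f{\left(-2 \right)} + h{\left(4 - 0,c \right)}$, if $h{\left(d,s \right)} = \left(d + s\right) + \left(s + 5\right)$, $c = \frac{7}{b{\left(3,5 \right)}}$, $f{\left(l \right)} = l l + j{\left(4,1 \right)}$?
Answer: $\frac{499}{3} \approx 166.33$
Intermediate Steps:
$j{\left(J,k \right)} = 2$ ($j{\left(J,k \right)} = 7 - 5 = 2$)
$f{\left(l \right)} = 2 + l^{2}$ ($f{\left(l \right)} = l l + 2 = l^{2} + 2 = 2 + l^{2}$)
$c = - \frac{7}{3}$ ($c = \frac{7}{-3} = 7 \left(- \frac{1}{3}\right) = - \frac{7}{3} \approx -2.3333$)
$h{\left(d,s \right)} = 5 + d + 2 s$ ($h{\left(d,s \right)} = \left(d + s\right) + \left(5 + s\right) = 5 + d + 2 s$)
$27 f{\left(-2 \right)} + h{\left(4 - 0,c \right)} = 27 \left(2 + \left(-2\right)^{2}\right) + \left(5 + \left(4 - 0\right) + 2 \left(- \frac{7}{3}\right)\right) = 27 \left(2 + 4\right) + \left(5 + \left(4 + 0\right) - \frac{14}{3}\right) = 27 \cdot 6 + \left(5 + 4 - \frac{14}{3}\right) = 162 + \frac{13}{3} = \frac{499}{3}$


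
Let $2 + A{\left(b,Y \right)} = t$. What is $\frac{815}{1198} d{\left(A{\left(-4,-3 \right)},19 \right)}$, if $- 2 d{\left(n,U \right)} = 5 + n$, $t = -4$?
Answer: $\frac{815}{2396} \approx 0.34015$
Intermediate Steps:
$A{\left(b,Y \right)} = -6$ ($A{\left(b,Y \right)} = -2 - 4 = -6$)
$d{\left(n,U \right)} = - \frac{5}{2} - \frac{n}{2}$ ($d{\left(n,U \right)} = - \frac{5 + n}{2} = - \frac{5}{2} - \frac{n}{2}$)
$\frac{815}{1198} d{\left(A{\left(-4,-3 \right)},19 \right)} = \frac{815}{1198} \left(- \frac{5}{2} - -3\right) = 815 \cdot \frac{1}{1198} \left(- \frac{5}{2} + 3\right) = \frac{815}{1198} \cdot \frac{1}{2} = \frac{815}{2396}$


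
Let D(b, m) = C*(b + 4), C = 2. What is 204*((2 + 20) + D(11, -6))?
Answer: 10608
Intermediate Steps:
D(b, m) = 8 + 2*b (D(b, m) = 2*(b + 4) = 2*(4 + b) = 8 + 2*b)
204*((2 + 20) + D(11, -6)) = 204*((2 + 20) + (8 + 2*11)) = 204*(22 + (8 + 22)) = 204*(22 + 30) = 204*52 = 10608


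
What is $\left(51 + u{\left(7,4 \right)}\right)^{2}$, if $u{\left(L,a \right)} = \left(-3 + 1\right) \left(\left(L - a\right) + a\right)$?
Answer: $1369$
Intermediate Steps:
$u{\left(L,a \right)} = - 2 L$
$\left(51 + u{\left(7,4 \right)}\right)^{2} = \left(51 - 14\right)^{2} = 37^{2} = 1369$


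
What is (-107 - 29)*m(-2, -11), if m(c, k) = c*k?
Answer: -2992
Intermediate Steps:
(-107 - 29)*m(-2, -11) = (-107 - 29)*(-2*(-11)) = -136*22 = -2992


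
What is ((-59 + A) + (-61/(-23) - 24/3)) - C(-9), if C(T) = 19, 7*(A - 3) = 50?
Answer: -11786/161 ≈ -73.205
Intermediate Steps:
A = 71/7 (A = 3 + (1/7)*50 = 3 + 50/7 = 71/7 ≈ 10.143)
((-59 + A) + (-61/(-23) - 24/3)) - C(-9) = ((-59 + 71/7) + (-61/(-23) - 24/3)) - 1*19 = (-342/7 + (-61*(-1/23) - 24*1/3)) - 19 = (-342/7 + (61/23 - 8)) - 19 = (-342/7 - 123/23) - 19 = -8727/161 - 19 = -11786/161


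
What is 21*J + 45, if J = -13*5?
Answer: -1320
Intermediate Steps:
J = -65
21*J + 45 = 21*(-65) + 45 = -1365 + 45 = -1320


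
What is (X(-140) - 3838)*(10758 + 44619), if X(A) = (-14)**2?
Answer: -201683034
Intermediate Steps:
X(A) = 196
(X(-140) - 3838)*(10758 + 44619) = (196 - 3838)*(10758 + 44619) = -3642*55377 = -201683034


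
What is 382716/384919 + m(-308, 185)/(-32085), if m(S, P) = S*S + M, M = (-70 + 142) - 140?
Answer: -24209338664/12350126115 ≈ -1.9603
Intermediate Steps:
M = -68 (M = 72 - 140 = -68)
m(S, P) = -68 + S² (m(S, P) = S*S - 68 = S² - 68 = -68 + S²)
382716/384919 + m(-308, 185)/(-32085) = 382716/384919 + (-68 + (-308)²)/(-32085) = 382716*(1/384919) + (-68 + 94864)*(-1/32085) = 382716/384919 + 94796*(-1/32085) = 382716/384919 - 94796/32085 = -24209338664/12350126115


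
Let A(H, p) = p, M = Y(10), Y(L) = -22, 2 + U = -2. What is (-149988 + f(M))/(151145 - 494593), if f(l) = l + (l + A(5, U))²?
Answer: 74667/171724 ≈ 0.43481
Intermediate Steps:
U = -4 (U = -2 - 2 = -4)
M = -22
f(l) = l + (-4 + l)² (f(l) = l + (l - 4)² = l + (-4 + l)²)
(-149988 + f(M))/(151145 - 494593) = (-149988 + (-22 + (-4 - 22)²))/(151145 - 494593) = (-149988 + (-22 + (-26)²))/(-343448) = (-149988 + (-22 + 676))*(-1/343448) = (-149988 + 654)*(-1/343448) = -149334*(-1/343448) = 74667/171724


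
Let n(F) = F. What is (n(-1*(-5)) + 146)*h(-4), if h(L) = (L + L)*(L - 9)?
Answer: 15704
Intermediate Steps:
h(L) = 2*L*(-9 + L) (h(L) = (2*L)*(-9 + L) = 2*L*(-9 + L))
(n(-1*(-5)) + 146)*h(-4) = (-1*(-5) + 146)*(2*(-4)*(-9 - 4)) = (5 + 146)*(2*(-4)*(-13)) = 151*104 = 15704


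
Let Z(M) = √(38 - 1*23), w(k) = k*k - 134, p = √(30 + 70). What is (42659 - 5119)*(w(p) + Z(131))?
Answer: -1276360 + 37540*√15 ≈ -1.1310e+6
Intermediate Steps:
p = 10 (p = √100 = 10)
w(k) = -134 + k² (w(k) = k² - 134 = -134 + k²)
Z(M) = √15 (Z(M) = √(38 - 23) = √15)
(42659 - 5119)*(w(p) + Z(131)) = (42659 - 5119)*((-134 + 10²) + √15) = 37540*((-134 + 100) + √15) = 37540*(-34 + √15) = -1276360 + 37540*√15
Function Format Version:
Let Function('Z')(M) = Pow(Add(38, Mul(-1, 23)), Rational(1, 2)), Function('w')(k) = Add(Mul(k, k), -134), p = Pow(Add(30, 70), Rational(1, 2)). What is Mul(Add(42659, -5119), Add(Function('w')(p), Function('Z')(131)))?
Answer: Add(-1276360, Mul(37540, Pow(15, Rational(1, 2)))) ≈ -1.1310e+6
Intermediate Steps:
p = 10 (p = Pow(100, Rational(1, 2)) = 10)
Function('w')(k) = Add(-134, Pow(k, 2)) (Function('w')(k) = Add(Pow(k, 2), -134) = Add(-134, Pow(k, 2)))
Function('Z')(M) = Pow(15, Rational(1, 2)) (Function('Z')(M) = Pow(Add(38, -23), Rational(1, 2)) = Pow(15, Rational(1, 2)))
Mul(Add(42659, -5119), Add(Function('w')(p), Function('Z')(131))) = Mul(Add(42659, -5119), Add(Add(-134, Pow(10, 2)), Pow(15, Rational(1, 2)))) = Mul(37540, Add(Add(-134, 100), Pow(15, Rational(1, 2)))) = Mul(37540, Add(-34, Pow(15, Rational(1, 2)))) = Add(-1276360, Mul(37540, Pow(15, Rational(1, 2))))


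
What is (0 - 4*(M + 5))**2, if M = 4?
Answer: 1296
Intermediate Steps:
(0 - 4*(M + 5))**2 = (0 - 4*(4 + 5))**2 = (0 - 4*9)**2 = (0 - 36)**2 = (-36)**2 = 1296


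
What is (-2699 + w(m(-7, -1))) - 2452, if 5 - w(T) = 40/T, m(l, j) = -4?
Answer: -5136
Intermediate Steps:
w(T) = 5 - 40/T
(-2699 + w(m(-7, -1))) - 2452 = (-2699 + (5 - 40/(-4))) - 2452 = (-2699 + (5 - 40*(-¼))) - 2452 = (-2699 + (5 + 10)) - 2452 = (-2699 + 15) - 2452 = -2684 - 2452 = -5136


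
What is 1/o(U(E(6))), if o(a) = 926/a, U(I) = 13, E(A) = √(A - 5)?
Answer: 13/926 ≈ 0.014039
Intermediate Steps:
E(A) = √(-5 + A)
1/o(U(E(6))) = 1/(926/13) = 13/926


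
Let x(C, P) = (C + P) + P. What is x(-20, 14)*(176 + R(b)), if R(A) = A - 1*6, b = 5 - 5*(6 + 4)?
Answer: 1000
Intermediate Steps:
b = -45 (b = 5 - 5*10 = 5 - 50 = -45)
R(A) = -6 + A (R(A) = A - 6 = -6 + A)
x(C, P) = C + 2*P
x(-20, 14)*(176 + R(b)) = (-20 + 2*14)*(176 + (-6 - 45)) = (-20 + 28)*(176 - 51) = 8*125 = 1000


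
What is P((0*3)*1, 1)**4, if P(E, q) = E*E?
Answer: 0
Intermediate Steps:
P(E, q) = E**2
P((0*3)*1, 1)**4 = (((0*3)*1)**2)**4 = ((0*1)**2)**4 = (0**2)**4 = 0**4 = 0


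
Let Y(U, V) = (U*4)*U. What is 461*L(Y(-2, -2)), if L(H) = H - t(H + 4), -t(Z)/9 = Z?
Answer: 90356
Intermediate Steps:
Y(U, V) = 4*U**2 (Y(U, V) = (4*U)*U = 4*U**2)
t(Z) = -9*Z
L(H) = 36 + 10*H (L(H) = H - (-9)*(H + 4) = H - (-9)*(4 + H) = H - (-36 - 9*H) = H + (36 + 9*H) = 36 + 10*H)
461*L(Y(-2, -2)) = 461*(36 + 10*(4*(-2)**2)) = 461*(36 + 10*(4*4)) = 461*(36 + 10*16) = 461*(36 + 160) = 461*196 = 90356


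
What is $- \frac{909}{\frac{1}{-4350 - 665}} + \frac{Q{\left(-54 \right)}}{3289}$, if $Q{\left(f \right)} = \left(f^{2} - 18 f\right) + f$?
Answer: $\frac{14993354349}{3289} \approx 4.5586 \cdot 10^{6}$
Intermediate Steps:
$Q{\left(f \right)} = f^{2} - 17 f$
$- \frac{909}{\frac{1}{-4350 - 665}} + \frac{Q{\left(-54 \right)}}{3289} = - \frac{909}{\frac{1}{-4350 - 665}} + \frac{\left(-54\right) \left(-17 - 54\right)}{3289} = - \frac{909}{\frac{1}{-5015}} + \left(-54\right) \left(-71\right) \frac{1}{3289} = - \frac{909}{- \frac{1}{5015}} + 3834 \cdot \frac{1}{3289} = \left(-909\right) \left(-5015\right) + \frac{3834}{3289} = 4558635 + \frac{3834}{3289} = \frac{14993354349}{3289}$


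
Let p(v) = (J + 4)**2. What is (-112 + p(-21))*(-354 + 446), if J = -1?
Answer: -9476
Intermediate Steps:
p(v) = 9 (p(v) = (-1 + 4)**2 = 3**2 = 9)
(-112 + p(-21))*(-354 + 446) = (-112 + 9)*(-354 + 446) = -103*92 = -9476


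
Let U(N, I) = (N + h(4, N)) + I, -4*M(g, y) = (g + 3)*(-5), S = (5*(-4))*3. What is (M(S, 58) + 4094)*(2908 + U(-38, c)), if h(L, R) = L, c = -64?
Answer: 22607855/2 ≈ 1.1304e+7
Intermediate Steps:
S = -60 (S = -20*3 = -60)
M(g, y) = 15/4 + 5*g/4 (M(g, y) = -(g + 3)*(-5)/4 = -(3 + g)*(-5)/4 = -(-15 - 5*g)/4 = 15/4 + 5*g/4)
U(N, I) = 4 + I + N (U(N, I) = (N + 4) + I = (4 + N) + I = 4 + I + N)
(M(S, 58) + 4094)*(2908 + U(-38, c)) = ((15/4 + (5/4)*(-60)) + 4094)*(2908 + (4 - 64 - 38)) = ((15/4 - 75) + 4094)*(2908 - 98) = (-285/4 + 4094)*2810 = (16091/4)*2810 = 22607855/2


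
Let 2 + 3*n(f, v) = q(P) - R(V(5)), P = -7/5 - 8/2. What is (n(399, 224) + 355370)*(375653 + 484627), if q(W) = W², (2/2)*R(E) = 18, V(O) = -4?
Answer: 1528601651608/5 ≈ 3.0572e+11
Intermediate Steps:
R(E) = 18
P = -27/5 (P = -7*⅕ - 8*½ = -7/5 - 4 = -27/5 ≈ -5.4000)
n(f, v) = 229/75 (n(f, v) = -⅔ + ((-27/5)² - 1*18)/3 = -⅔ + (729/25 - 18)/3 = -⅔ + (⅓)*(279/25) = -⅔ + 93/25 = 229/75)
(n(399, 224) + 355370)*(375653 + 484627) = (229/75 + 355370)*(375653 + 484627) = (26652979/75)*860280 = 1528601651608/5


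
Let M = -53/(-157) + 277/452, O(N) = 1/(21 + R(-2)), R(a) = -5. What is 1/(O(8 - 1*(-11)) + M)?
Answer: 283856/287521 ≈ 0.98725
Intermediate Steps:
O(N) = 1/16 (O(N) = 1/(21 - 5) = 1/16)
M = 67445/70964 (M = -53*(-1/157) + 277*(1/452) = 53/157 + 277/452 = 67445/70964 ≈ 0.95041)
1/(O(8 - 1*(-11)) + M) = 1/(1/16 + 67445/70964) = 1/(287521/283856) = 283856/287521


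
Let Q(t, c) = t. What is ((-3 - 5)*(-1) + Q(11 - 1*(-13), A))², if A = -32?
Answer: 1024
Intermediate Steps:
((-3 - 5)*(-1) + Q(11 - 1*(-13), A))² = ((-3 - 5)*(-1) + (11 - 1*(-13)))² = (-8*(-1) + (11 + 13))² = (8 + 24)² = 32² = 1024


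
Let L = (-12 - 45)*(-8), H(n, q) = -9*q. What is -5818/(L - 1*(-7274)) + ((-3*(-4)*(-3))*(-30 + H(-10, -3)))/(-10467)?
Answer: -3429547/4494995 ≈ -0.76297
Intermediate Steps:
L = 456 (L = -57*(-8) = 456)
-5818/(L - 1*(-7274)) + ((-3*(-4)*(-3))*(-30 + H(-10, -3)))/(-10467) = -5818/(456 - 1*(-7274)) + ((-3*(-4)*(-3))*(-30 - 9*(-3)))/(-10467) = -5818/(456 + 7274) + ((12*(-3))*(-30 + 27))*(-1/10467) = -5818/7730 - 36*(-3)*(-1/10467) = -5818*1/7730 + 108*(-1/10467) = -2909/3865 - 12/1163 = -3429547/4494995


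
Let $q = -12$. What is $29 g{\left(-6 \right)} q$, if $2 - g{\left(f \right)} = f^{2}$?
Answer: $11832$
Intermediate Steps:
$g{\left(f \right)} = 2 - f^{2}$
$29 g{\left(-6 \right)} q = 29 \left(2 - \left(-6\right)^{2}\right) \left(-12\right) = 29 \left(2 - 36\right) \left(-12\right) = 29 \left(-34\right) \left(-12\right) = \left(-986\right) \left(-12\right) = 11832$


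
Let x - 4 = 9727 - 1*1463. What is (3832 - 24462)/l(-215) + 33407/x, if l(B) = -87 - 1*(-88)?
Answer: -170535433/8268 ≈ -20626.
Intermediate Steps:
x = 8268 (x = 4 + (9727 - 1*1463) = 4 + (9727 - 1463) = 4 + 8264 = 8268)
l(B) = 1 (l(B) = -87 + 88 = 1)
(3832 - 24462)/l(-215) + 33407/x = (3832 - 24462)/1 + 33407/8268 = -20630*1 + 33407*(1/8268) = -20630 + 33407/8268 = -170535433/8268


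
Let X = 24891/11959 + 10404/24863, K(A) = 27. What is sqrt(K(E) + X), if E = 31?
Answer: 2*sqrt(1232538269028261)/12927679 ≈ 5.4314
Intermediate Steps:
X = 743286369/297336617 (X = 24891*(1/11959) + 10404*(1/24863) = 24891/11959 + 10404/24863 = 743286369/297336617 ≈ 2.4998)
sqrt(K(E) + X) = sqrt(27 + 743286369/297336617) = sqrt(8771375028/297336617) = 2*sqrt(1232538269028261)/12927679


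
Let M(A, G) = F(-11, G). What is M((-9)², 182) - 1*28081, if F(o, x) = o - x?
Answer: -28274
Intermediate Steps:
M(A, G) = -11 - G
M((-9)², 182) - 1*28081 = (-11 - 1*182) - 1*28081 = (-11 - 182) - 28081 = -193 - 28081 = -28274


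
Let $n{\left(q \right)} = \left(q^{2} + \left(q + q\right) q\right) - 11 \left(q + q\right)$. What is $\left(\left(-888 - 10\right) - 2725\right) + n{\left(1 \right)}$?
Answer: $-3642$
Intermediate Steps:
$n{\left(q \right)} = - 22 q + 3 q^{2}$ ($n{\left(q \right)} = \left(q^{2} + 2 q q\right) - 11 \cdot 2 q = \left(q^{2} + 2 q^{2}\right) - 22 q = 3 q^{2} - 22 q = - 22 q + 3 q^{2}$)
$\left(\left(-888 - 10\right) - 2725\right) + n{\left(1 \right)} = \left(\left(-888 - 10\right) - 2725\right) + 1 \left(-22 + 3 \cdot 1\right) = \left(-898 - 2725\right) + 1 \left(-22 + 3\right) = -3623 + 1 \left(-19\right) = -3623 - 19 = -3642$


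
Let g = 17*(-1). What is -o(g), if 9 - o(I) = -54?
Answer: -63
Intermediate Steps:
g = -17
o(I) = 63 (o(I) = 9 - 1*(-54) = 9 + 54 = 63)
-o(g) = -1*63 = -63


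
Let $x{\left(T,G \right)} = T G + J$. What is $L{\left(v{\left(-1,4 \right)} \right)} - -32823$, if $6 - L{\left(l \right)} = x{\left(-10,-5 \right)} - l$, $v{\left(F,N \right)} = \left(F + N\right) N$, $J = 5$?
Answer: $32786$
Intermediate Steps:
$x{\left(T,G \right)} = 5 + G T$ ($x{\left(T,G \right)} = T G + 5 = G T + 5 = 5 + G T$)
$v{\left(F,N \right)} = N \left(F + N\right)$
$L{\left(l \right)} = -49 + l$ ($L{\left(l \right)} = 6 - \left(\left(5 - -50\right) - l\right) = 6 - \left(\left(5 + 50\right) - l\right) = 6 - \left(55 - l\right) = 6 + \left(-55 + l\right) = -49 + l$)
$L{\left(v{\left(-1,4 \right)} \right)} - -32823 = \left(-49 + 4 \left(-1 + 4\right)\right) - -32823 = \left(-49 + 4 \cdot 3\right) + 32823 = \left(-49 + 12\right) + 32823 = -37 + 32823 = 32786$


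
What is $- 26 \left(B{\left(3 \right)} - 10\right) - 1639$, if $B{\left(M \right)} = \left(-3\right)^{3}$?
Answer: $-677$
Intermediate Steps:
$B{\left(M \right)} = -27$
$- 26 \left(B{\left(3 \right)} - 10\right) - 1639 = - 26 \left(-27 - 10\right) - 1639 = \left(-26\right) \left(-37\right) - 1639 = 962 - 1639 = -677$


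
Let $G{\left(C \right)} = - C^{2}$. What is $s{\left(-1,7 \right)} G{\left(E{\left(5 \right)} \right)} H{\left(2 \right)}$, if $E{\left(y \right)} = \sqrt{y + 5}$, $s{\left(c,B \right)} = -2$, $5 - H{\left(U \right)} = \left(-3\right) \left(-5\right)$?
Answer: $-200$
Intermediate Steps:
$H{\left(U \right)} = -10$ ($H{\left(U \right)} = 5 - \left(-3\right) \left(-5\right) = 5 - 15 = -10$)
$E{\left(y \right)} = \sqrt{5 + y}$
$s{\left(-1,7 \right)} G{\left(E{\left(5 \right)} \right)} H{\left(2 \right)} = - 2 \left(- \left(\sqrt{5 + 5}\right)^{2}\right) \left(-10\right) = - 2 \left(- \left(\sqrt{10}\right)^{2}\right) \left(-10\right) = - 2 \left(\left(-1\right) 10\right) \left(-10\right) = \left(-2\right) \left(-10\right) \left(-10\right) = 20 \left(-10\right) = -200$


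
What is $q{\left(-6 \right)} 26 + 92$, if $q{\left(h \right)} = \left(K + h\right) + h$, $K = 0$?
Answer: $-220$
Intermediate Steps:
$q{\left(h \right)} = 2 h$ ($q{\left(h \right)} = \left(0 + h\right) + h = h + h = 2 h$)
$q{\left(-6 \right)} 26 + 92 = 2 \left(-6\right) 26 + 92 = \left(-12\right) 26 + 92 = -312 + 92 = -220$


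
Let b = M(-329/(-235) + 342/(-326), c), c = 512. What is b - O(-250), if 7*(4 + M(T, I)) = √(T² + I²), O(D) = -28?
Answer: 24 + 2*√43530670049/5705 ≈ 97.143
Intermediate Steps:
M(T, I) = -4 + √(I² + T²)/7 (M(T, I) = -4 + √(T² + I²)/7 = -4 + √(I² + T²)/7)
b = -4 + 2*√43530670049/5705 (b = -4 + √(512² + (-329/(-235) + 342/(-326))²)/7 = -4 + √(262144 + (-329*(-1/235) + 342*(-1/326))²)/7 = -4 + √(262144 + (7/5 - 171/163)²)/7 = -4 + √(262144 + (286/815)²)/7 = -4 + √(262144 + 81796/664225)/7 = -4 + √(174122680196/664225)/7 = -4 + (2*√43530670049/815)/7 = -4 + 2*√43530670049/5705 ≈ 69.143)
b - O(-250) = (-4 + 2*√43530670049/5705) - 1*(-28) = (-4 + 2*√43530670049/5705) + 28 = 24 + 2*√43530670049/5705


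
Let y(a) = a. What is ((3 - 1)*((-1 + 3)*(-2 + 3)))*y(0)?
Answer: 0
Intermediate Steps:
((3 - 1)*((-1 + 3)*(-2 + 3)))*y(0) = ((3 - 1)*((-1 + 3)*(-2 + 3)))*0 = (2*(2*1))*0 = (2*2)*0 = 4*0 = 0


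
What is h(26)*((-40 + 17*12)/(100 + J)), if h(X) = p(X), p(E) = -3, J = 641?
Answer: -164/247 ≈ -0.66397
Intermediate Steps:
h(X) = -3
h(26)*((-40 + 17*12)/(100 + J)) = -3*(-40 + 17*12)/(100 + 641) = -3*(-40 + 204)/741 = -492/741 = -3*164/741 = -164/247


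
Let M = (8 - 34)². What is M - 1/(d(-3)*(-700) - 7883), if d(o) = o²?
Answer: 9587709/14183 ≈ 676.00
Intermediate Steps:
M = 676 (M = (-26)² = 676)
M - 1/(d(-3)*(-700) - 7883) = 676 - 1/((-3)²*(-700) - 7883) = 676 - 1/(9*(-700) - 7883) = 676 - 1/(-6300 - 7883) = 676 - 1/(-14183) = 676 - 1*(-1/14183) = 676 + 1/14183 = 9587709/14183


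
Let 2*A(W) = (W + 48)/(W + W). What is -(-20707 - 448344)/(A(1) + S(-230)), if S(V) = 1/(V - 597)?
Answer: 1551620708/40519 ≈ 38294.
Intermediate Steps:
S(V) = 1/(-597 + V)
A(W) = (48 + W)/(4*W) (A(W) = ((W + 48)/(W + W))/2 = ((48 + W)/((2*W)))/2 = ((48 + W)*(1/(2*W)))/2 = ((48 + W)/(2*W))/2 = (48 + W)/(4*W))
-(-20707 - 448344)/(A(1) + S(-230)) = -(-20707 - 448344)/((¼)*(48 + 1)/1 + 1/(-597 - 230)) = -(-469051)/((¼)*1*49 + 1/(-827)) = -(-469051)/(49/4 - 1/827) = -(-469051)/40519/3308 = -(-469051)*3308/40519 = -1*(-1551620708/40519) = 1551620708/40519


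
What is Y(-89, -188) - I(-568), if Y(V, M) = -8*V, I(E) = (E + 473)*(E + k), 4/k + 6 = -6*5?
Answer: -479327/9 ≈ -53259.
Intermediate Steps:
k = -1/9 (k = 4/(-6 - 6*5) = 4/(-6 - 30) = 4/(-36) = 4*(-1/36) = -1/9 ≈ -0.11111)
I(E) = (473 + E)*(-1/9 + E) (I(E) = (E + 473)*(E - 1/9) = (473 + E)*(-1/9 + E))
Y(-89, -188) - I(-568) = -8*(-89) - (-473/9 + (-568)**2 + (4256/9)*(-568)) = 712 - (-473/9 + 322624 - 2417408/9) = 712 - 1*485735/9 = 712 - 485735/9 = -479327/9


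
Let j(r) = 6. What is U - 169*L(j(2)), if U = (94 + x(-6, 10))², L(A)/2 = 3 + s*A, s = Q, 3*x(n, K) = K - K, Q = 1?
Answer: 5794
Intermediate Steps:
x(n, K) = 0 (x(n, K) = (K - K)/3 = (⅓)*0 = 0)
s = 1
L(A) = 6 + 2*A (L(A) = 2*(3 + 1*A) = 2*(3 + A) = 6 + 2*A)
U = 8836 (U = (94 + 0)² = 94² = 8836)
U - 169*L(j(2)) = 8836 - 169*(6 + 2*6) = 8836 - 169*(6 + 12) = 8836 - 169*18 = 8836 - 3042 = 5794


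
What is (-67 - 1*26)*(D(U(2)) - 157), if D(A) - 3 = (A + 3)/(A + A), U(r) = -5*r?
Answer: 285789/20 ≈ 14289.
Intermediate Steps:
D(A) = 3 + (3 + A)/(2*A) (D(A) = 3 + (A + 3)/(A + A) = 3 + (3 + A)/((2*A)) = 3 + (3 + A)*(1/(2*A)) = 3 + (3 + A)/(2*A))
(-67 - 1*26)*(D(U(2)) - 157) = (-67 - 1*26)*((3 + 7*(-5*2))/(2*((-5*2))) - 157) = (-67 - 26)*((½)*(3 + 7*(-10))/(-10) - 157) = -93*((½)*(-⅒)*(3 - 70) - 157) = -93*((½)*(-⅒)*(-67) - 157) = -93*(67/20 - 157) = -93*(-3073/20) = 285789/20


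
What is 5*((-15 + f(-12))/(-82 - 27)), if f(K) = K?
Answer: 135/109 ≈ 1.2385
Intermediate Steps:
5*((-15 + f(-12))/(-82 - 27)) = 5*((-15 - 12)/(-82 - 27)) = 5*(-27/(-109)) = 5*(-27*(-1/109)) = 5*(27/109) = 135/109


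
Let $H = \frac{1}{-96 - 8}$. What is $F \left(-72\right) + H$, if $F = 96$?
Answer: $- \frac{718849}{104} \approx -6912.0$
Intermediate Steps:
$H = - \frac{1}{104}$ ($H = \frac{1}{-104} = - \frac{1}{104} \approx -0.0096154$)
$F \left(-72\right) + H = 96 \left(-72\right) - \frac{1}{104} = -6912 - \frac{1}{104} = - \frac{718849}{104}$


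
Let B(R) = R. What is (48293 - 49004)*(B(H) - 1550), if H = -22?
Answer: 1117692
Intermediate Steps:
(48293 - 49004)*(B(H) - 1550) = (48293 - 49004)*(-22 - 1550) = -711*(-1572) = 1117692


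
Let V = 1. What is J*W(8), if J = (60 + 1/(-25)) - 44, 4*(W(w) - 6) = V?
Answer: 399/4 ≈ 99.750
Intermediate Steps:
W(w) = 25/4 (W(w) = 6 + (¼)*1 = 6 + ¼ = 25/4)
J = 399/25 (J = (60 - 1/25) - 44 = 1499/25 - 44 = 399/25 ≈ 15.960)
J*W(8) = (399/25)*(25/4) = 399/4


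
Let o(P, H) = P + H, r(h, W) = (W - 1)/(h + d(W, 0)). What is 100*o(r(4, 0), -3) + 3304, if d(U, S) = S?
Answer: 2979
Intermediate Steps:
r(h, W) = (-1 + W)/h (r(h, W) = (W - 1)/(h + 0) = (-1 + W)/h)
o(P, H) = H + P
100*o(r(4, 0), -3) + 3304 = 100*(-3 + (-1 + 0)/4) + 3304 = 100*(-3 + (¼)*(-1)) + 3304 = 100*(-3 - ¼) + 3304 = 100*(-13/4) + 3304 = -325 + 3304 = 2979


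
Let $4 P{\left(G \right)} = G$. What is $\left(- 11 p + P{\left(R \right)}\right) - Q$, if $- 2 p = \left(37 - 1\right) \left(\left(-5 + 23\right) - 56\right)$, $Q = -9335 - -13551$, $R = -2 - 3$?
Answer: $- \frac{46965}{4} \approx -11741.0$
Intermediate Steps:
$R = -5$
$Q = 4216$ ($Q = -9335 + 13551 = 4216$)
$P{\left(G \right)} = \frac{G}{4}$
$p = 684$ ($p = - \frac{\left(37 - 1\right) \left(\left(-5 + 23\right) - 56\right)}{2} = - \frac{36 \left(18 - 56\right)}{2} = - \frac{36 \left(-38\right)}{2} = \left(- \frac{1}{2}\right) \left(-1368\right) = 684$)
$\left(- 11 p + P{\left(R \right)}\right) - Q = \left(\left(-11\right) 684 + \frac{1}{4} \left(-5\right)\right) - 4216 = \left(-7524 - \frac{5}{4}\right) - 4216 = - \frac{30101}{4} - 4216 = - \frac{46965}{4}$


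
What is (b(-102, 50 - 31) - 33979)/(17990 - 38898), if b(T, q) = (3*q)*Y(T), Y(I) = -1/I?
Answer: 1155267/710872 ≈ 1.6251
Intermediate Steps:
b(T, q) = -3*q/T (b(T, q) = (3*q)*(-1/T) = -3*q/T)
(b(-102, 50 - 31) - 33979)/(17990 - 38898) = (-3*(50 - 31)/(-102) - 33979)/(17990 - 38898) = (-3*19*(-1/102) - 33979)/(-20908) = (19/34 - 33979)*(-1/20908) = -1155267/34*(-1/20908) = 1155267/710872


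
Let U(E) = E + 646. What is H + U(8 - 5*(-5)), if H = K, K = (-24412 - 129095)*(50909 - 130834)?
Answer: 12269047654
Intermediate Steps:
U(E) = 646 + E
K = 12269046975 (K = -153507*(-79925) = 12269046975)
H = 12269046975
H + U(8 - 5*(-5)) = 12269046975 + (646 + (8 - 5*(-5))) = 12269046975 + (646 + (8 + 25)) = 12269046975 + (646 + 33) = 12269046975 + 679 = 12269047654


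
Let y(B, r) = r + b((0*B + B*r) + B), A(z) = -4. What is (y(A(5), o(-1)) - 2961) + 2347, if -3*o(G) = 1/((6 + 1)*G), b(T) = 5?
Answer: -12788/21 ≈ -608.95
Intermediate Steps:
o(G) = -1/(21*G) (o(G) = -1/(G*(6 + 1))/3 = -1/(7*G)/3 = -1/(21*G))
y(B, r) = 5 + r (y(B, r) = r + 5 = 5 + r)
(y(A(5), o(-1)) - 2961) + 2347 = ((5 - 1/21/(-1)) - 2961) + 2347 = ((5 - 1/21*(-1)) - 2961) + 2347 = ((5 + 1/21) - 2961) + 2347 = (106/21 - 2961) + 2347 = -62075/21 + 2347 = -12788/21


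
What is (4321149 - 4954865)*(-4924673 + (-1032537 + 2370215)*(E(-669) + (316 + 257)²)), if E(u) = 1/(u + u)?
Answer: -186198744301419129832/669 ≈ -2.7832e+17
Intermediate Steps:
E(u) = 1/(2*u)
(4321149 - 4954865)*(-4924673 + (-1032537 + 2370215)*(E(-669) + (316 + 257)²)) = (4321149 - 4954865)*(-4924673 + (-1032537 + 2370215)*((½)/(-669) + (316 + 257)²)) = -633716*(-4924673 + 1337678*((½)*(-1/669) + 573²)) = -633716*(-4924673 + 1337678*(-1/1338 + 328329)) = -633716*(-4924673 + 1337678*(439304201/1338)) = -633716*(-4924673 + 293823782492639/669) = -633716*293820487886402/669 = -186198744301419129832/669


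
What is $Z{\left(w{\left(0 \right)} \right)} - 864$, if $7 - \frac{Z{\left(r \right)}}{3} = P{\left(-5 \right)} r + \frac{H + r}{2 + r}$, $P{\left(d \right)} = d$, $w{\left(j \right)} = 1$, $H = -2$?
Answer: $-827$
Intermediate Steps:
$Z{\left(r \right)} = 21 + 15 r - \frac{3 \left(-2 + r\right)}{2 + r}$ ($Z{\left(r \right)} = 21 - 3 \left(- 5 r + \frac{-2 + r}{2 + r}\right) = 21 + \left(15 r - \frac{3 \left(-2 + r\right)}{2 + r}\right) = 21 + 15 r - \frac{3 \left(-2 + r\right)}{2 + r}$)
$Z{\left(w{\left(0 \right)} \right)} - 864 = \frac{3 \left(16 + 5 \cdot 1^{2} + 16 \cdot 1\right)}{2 + 1} - 864 = \frac{3 \left(16 + 5 \cdot 1 + 16\right)}{3} - 864 = 3 \cdot \frac{1}{3} \left(16 + 5 + 16\right) - 864 = 3 \cdot \frac{1}{3} \cdot 37 - 864 = 37 - 864 = -827$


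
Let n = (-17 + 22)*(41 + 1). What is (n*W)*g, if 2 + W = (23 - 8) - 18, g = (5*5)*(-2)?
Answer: 52500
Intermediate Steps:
n = 210 (n = 5*42 = 210)
g = -50 (g = 25*(-2) = -50)
W = -5 (W = -2 + ((23 - 8) - 18) = -2 + (15 - 18) = -2 - 3 = -5)
(n*W)*g = (210*(-5))*(-50) = -1050*(-50) = 52500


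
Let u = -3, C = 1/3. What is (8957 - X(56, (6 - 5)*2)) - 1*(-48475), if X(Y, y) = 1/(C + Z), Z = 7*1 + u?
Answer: 746613/13 ≈ 57432.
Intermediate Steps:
C = 1/3 ≈ 0.33333
Z = 4 (Z = 7*1 - 3 = 7 - 3 = 4)
X(Y, y) = 3/13 (X(Y, y) = 1/(1/3 + 4) = 1/(13/3) = 3/13)
(8957 - X(56, (6 - 5)*2)) - 1*(-48475) = (8957 - 1*3/13) - 1*(-48475) = (8957 - 3/13) + 48475 = 116438/13 + 48475 = 746613/13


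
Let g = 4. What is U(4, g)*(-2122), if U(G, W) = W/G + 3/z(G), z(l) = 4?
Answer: -7427/2 ≈ -3713.5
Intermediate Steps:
U(G, W) = ¾ + W/G (U(G, W) = W/G + 3/4 = W/G + 3*(¼) = W/G + ¾ = ¾ + W/G)
U(4, g)*(-2122) = (¾ + 4/4)*(-2122) = (¾ + 4*(¼))*(-2122) = (¾ + 1)*(-2122) = (7/4)*(-2122) = -7427/2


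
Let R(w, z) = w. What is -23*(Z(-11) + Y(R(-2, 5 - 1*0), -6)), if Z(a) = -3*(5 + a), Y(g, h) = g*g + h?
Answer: -368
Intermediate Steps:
Y(g, h) = h + g**2 (Y(g, h) = g**2 + h = h + g**2)
Z(a) = -15 - 3*a
-23*(Z(-11) + Y(R(-2, 5 - 1*0), -6)) = -23*((-15 - 3*(-11)) + (-6 + (-2)**2)) = -23*((-15 + 33) + (-6 + 4)) = -23*(18 - 2) = -23*16 = -368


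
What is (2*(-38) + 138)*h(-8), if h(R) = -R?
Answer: 496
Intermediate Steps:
(2*(-38) + 138)*h(-8) = (2*(-38) + 138)*(-1*(-8)) = (-76 + 138)*8 = 62*8 = 496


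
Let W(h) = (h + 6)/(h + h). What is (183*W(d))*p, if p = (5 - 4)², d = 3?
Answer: 549/2 ≈ 274.50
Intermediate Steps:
p = 1 (p = 1² = 1)
W(h) = (6 + h)/(2*h) (W(h) = (6 + h)/((2*h)) = (6 + h)*(1/(2*h)) = (6 + h)/(2*h))
(183*W(d))*p = (183*((½)*(6 + 3)/3))*1 = (183*((½)*(⅓)*9))*1 = (183*(3/2))*1 = (549/2)*1 = 549/2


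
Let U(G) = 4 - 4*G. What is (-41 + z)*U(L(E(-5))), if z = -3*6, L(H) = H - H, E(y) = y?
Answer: -236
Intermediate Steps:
L(H) = 0
z = -18
(-41 + z)*U(L(E(-5))) = (-41 - 18)*(4 - 4*0) = -59*(4 + 0) = -59*4 = -236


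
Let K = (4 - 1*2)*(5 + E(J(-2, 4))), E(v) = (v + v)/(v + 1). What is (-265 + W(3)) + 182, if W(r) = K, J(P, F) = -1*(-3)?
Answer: -70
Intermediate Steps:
J(P, F) = 3
E(v) = 2*v/(1 + v) (E(v) = (2*v)/(1 + v) = 2*v/(1 + v))
K = 13 (K = (4 - 1*2)*(5 + 2*3/(1 + 3)) = (4 - 2)*(5 + 2*3/4) = 2*(5 + 2*3*(¼)) = 2*(5 + 3/2) = 2*(13/2) = 13)
W(r) = 13
(-265 + W(3)) + 182 = (-265 + 13) + 182 = -252 + 182 = -70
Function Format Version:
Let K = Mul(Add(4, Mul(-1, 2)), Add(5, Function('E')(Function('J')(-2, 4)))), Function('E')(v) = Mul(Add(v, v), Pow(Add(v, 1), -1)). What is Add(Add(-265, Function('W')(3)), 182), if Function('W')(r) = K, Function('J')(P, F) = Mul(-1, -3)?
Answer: -70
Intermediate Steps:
Function('J')(P, F) = 3
Function('E')(v) = Mul(2, v, Pow(Add(1, v), -1)) (Function('E')(v) = Mul(Mul(2, v), Pow(Add(1, v), -1)) = Mul(2, v, Pow(Add(1, v), -1)))
K = 13 (K = Mul(Add(4, Mul(-1, 2)), Add(5, Mul(2, 3, Pow(Add(1, 3), -1)))) = Mul(Add(4, -2), Add(5, Mul(2, 3, Pow(4, -1)))) = Mul(2, Add(5, Mul(2, 3, Rational(1, 4)))) = Mul(2, Add(5, Rational(3, 2))) = Mul(2, Rational(13, 2)) = 13)
Function('W')(r) = 13
Add(Add(-265, Function('W')(3)), 182) = Add(Add(-265, 13), 182) = Add(-252, 182) = -70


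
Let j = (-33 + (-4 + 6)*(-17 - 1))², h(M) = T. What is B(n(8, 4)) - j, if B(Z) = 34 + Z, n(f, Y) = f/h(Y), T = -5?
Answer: -23643/5 ≈ -4728.6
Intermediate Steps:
h(M) = -5
n(f, Y) = -f/5 (n(f, Y) = f/(-5) = f*(-⅕) = -f/5)
j = 4761 (j = (-33 + 2*(-18))² = (-33 - 36)² = (-69)² = 4761)
B(n(8, 4)) - j = (34 - ⅕*8) - 1*4761 = (34 - 8/5) - 4761 = 162/5 - 4761 = -23643/5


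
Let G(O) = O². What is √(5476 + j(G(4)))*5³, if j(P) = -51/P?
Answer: 125*√87565/4 ≈ 9247.3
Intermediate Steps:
√(5476 + j(G(4)))*5³ = √(5476 - 51/(4²))*5³ = √(5476 - 51/16)*125 = √(87565/16)*125 = (√87565/4)*125 = 125*√87565/4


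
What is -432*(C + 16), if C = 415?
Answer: -186192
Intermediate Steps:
-432*(C + 16) = -432*(415 + 16) = -432*431 = -186192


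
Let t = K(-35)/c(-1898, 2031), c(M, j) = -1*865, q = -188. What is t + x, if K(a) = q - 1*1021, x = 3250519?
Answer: 2811700144/865 ≈ 3.2505e+6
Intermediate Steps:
K(a) = -1209 (K(a) = -188 - 1*1021 = -188 - 1021 = -1209)
c(M, j) = -865
t = 1209/865 (t = -1209/(-865) = -1209*(-1/865) = 1209/865 ≈ 1.3977)
t + x = 1209/865 + 3250519 = 2811700144/865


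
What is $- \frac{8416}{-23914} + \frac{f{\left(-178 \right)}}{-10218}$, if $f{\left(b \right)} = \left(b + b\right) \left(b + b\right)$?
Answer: $- \frac{736192504}{61088313} \approx -12.051$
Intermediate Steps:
$f{\left(b \right)} = 4 b^{2}$ ($f{\left(b \right)} = 2 b 2 b = 4 b^{2}$)
$- \frac{8416}{-23914} + \frac{f{\left(-178 \right)}}{-10218} = - \frac{8416}{-23914} + \frac{4 \left(-178\right)^{2}}{-10218} = \left(-8416\right) \left(- \frac{1}{23914}\right) + 4 \cdot 31684 \left(- \frac{1}{10218}\right) = \frac{4208}{11957} + 126736 \left(- \frac{1}{10218}\right) = \frac{4208}{11957} - \frac{63368}{5109} = - \frac{736192504}{61088313}$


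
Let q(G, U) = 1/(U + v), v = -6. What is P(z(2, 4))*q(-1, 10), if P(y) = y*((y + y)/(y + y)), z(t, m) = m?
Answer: 1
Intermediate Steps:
q(G, U) = 1/(-6 + U) (q(G, U) = 1/(U - 6) = 1/(-6 + U))
P(y) = y (P(y) = y*((2*y)/((2*y))) = y*((2*y)*(1/(2*y))) = y*1 = y)
P(z(2, 4))*q(-1, 10) = 4/(-6 + 10) = 4/4 = 4*(1/4) = 1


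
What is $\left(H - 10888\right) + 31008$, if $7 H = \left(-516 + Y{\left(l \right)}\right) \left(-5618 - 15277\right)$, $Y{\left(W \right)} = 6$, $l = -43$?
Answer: $1542470$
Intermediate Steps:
$H = 1522350$ ($H = \frac{\left(-516 + 6\right) \left(-5618 - 15277\right)}{7} = \frac{\left(-510\right) \left(-20895\right)}{7} = \frac{1}{7} \cdot 10656450 = 1522350$)
$\left(H - 10888\right) + 31008 = \left(1522350 - 10888\right) + 31008 = 1511462 + 31008 = 1542470$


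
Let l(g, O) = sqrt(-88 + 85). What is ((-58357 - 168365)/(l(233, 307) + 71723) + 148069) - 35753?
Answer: 288879220220653/2572094366 + 113361*I*sqrt(3)/2572094366 ≈ 1.1231e+5 + 7.6337e-5*I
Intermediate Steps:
l(g, O) = I*sqrt(3) (l(g, O) = sqrt(-3) = I*sqrt(3))
((-58357 - 168365)/(l(233, 307) + 71723) + 148069) - 35753 = ((-58357 - 168365)/(I*sqrt(3) + 71723) + 148069) - 35753 = (-226722/(71723 + I*sqrt(3)) + 148069) - 35753 = (148069 - 226722/(71723 + I*sqrt(3))) - 35753 = 112316 - 226722/(71723 + I*sqrt(3))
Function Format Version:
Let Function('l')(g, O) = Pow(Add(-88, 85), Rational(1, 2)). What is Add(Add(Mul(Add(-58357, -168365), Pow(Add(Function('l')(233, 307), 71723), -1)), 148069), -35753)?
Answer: Add(Rational(288879220220653, 2572094366), Mul(Rational(113361, 2572094366), I, Pow(3, Rational(1, 2)))) ≈ Add(1.1231e+5, Mul(7.6337e-5, I))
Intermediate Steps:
Function('l')(g, O) = Mul(I, Pow(3, Rational(1, 2))) (Function('l')(g, O) = Pow(-3, Rational(1, 2)) = Mul(I, Pow(3, Rational(1, 2))))
Add(Add(Mul(Add(-58357, -168365), Pow(Add(Function('l')(233, 307), 71723), -1)), 148069), -35753) = Add(Add(Mul(Add(-58357, -168365), Pow(Add(Mul(I, Pow(3, Rational(1, 2))), 71723), -1)), 148069), -35753) = Add(Add(Mul(-226722, Pow(Add(71723, Mul(I, Pow(3, Rational(1, 2)))), -1)), 148069), -35753) = Add(Add(148069, Mul(-226722, Pow(Add(71723, Mul(I, Pow(3, Rational(1, 2)))), -1))), -35753) = Add(112316, Mul(-226722, Pow(Add(71723, Mul(I, Pow(3, Rational(1, 2)))), -1)))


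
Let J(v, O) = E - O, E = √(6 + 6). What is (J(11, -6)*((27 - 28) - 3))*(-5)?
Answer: 120 + 40*√3 ≈ 189.28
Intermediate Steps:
E = 2*√3 (E = √12 = 2*√3 ≈ 3.4641)
J(v, O) = -O + 2*√3 (J(v, O) = 2*√3 - O = -O + 2*√3)
(J(11, -6)*((27 - 28) - 3))*(-5) = ((-1*(-6) + 2*√3)*((27 - 28) - 3))*(-5) = ((6 + 2*√3)*(-1 - 3))*(-5) = ((6 + 2*√3)*(-4))*(-5) = (-24 - 8*√3)*(-5) = 120 + 40*√3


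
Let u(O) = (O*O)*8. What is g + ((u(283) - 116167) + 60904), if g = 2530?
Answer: 587979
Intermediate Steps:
u(O) = 8*O**2 (u(O) = O**2*8 = 8*O**2)
g + ((u(283) - 116167) + 60904) = 2530 + ((8*283**2 - 116167) + 60904) = 2530 + ((8*80089 - 116167) + 60904) = 2530 + ((640712 - 116167) + 60904) = 2530 + (524545 + 60904) = 2530 + 585449 = 587979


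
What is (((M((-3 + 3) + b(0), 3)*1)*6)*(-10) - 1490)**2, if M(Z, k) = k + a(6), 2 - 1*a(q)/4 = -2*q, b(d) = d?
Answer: 25300900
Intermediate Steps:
a(q) = 8 + 8*q (a(q) = 8 - (-8)*q = 8 + 8*q)
M(Z, k) = 56 + k (M(Z, k) = k + (8 + 8*6) = k + (8 + 48) = k + 56 = 56 + k)
(((M((-3 + 3) + b(0), 3)*1)*6)*(-10) - 1490)**2 = ((((56 + 3)*1)*6)*(-10) - 1490)**2 = (((59*1)*6)*(-10) - 1490)**2 = ((59*6)*(-10) - 1490)**2 = (354*(-10) - 1490)**2 = (-3540 - 1490)**2 = (-5030)**2 = 25300900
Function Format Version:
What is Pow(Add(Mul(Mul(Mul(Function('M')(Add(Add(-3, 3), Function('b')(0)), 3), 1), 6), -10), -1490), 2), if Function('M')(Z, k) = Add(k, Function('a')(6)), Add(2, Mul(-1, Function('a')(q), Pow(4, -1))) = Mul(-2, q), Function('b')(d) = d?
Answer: 25300900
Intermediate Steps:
Function('a')(q) = Add(8, Mul(8, q)) (Function('a')(q) = Add(8, Mul(-4, Mul(-2, q))) = Add(8, Mul(8, q)))
Function('M')(Z, k) = Add(56, k) (Function('M')(Z, k) = Add(k, Add(8, Mul(8, 6))) = Add(k, Add(8, 48)) = Add(k, 56) = Add(56, k))
Pow(Add(Mul(Mul(Mul(Function('M')(Add(Add(-3, 3), Function('b')(0)), 3), 1), 6), -10), -1490), 2) = Pow(Add(Mul(Mul(Mul(Add(56, 3), 1), 6), -10), -1490), 2) = Pow(Add(Mul(Mul(Mul(59, 1), 6), -10), -1490), 2) = Pow(Add(Mul(Mul(59, 6), -10), -1490), 2) = Pow(Add(Mul(354, -10), -1490), 2) = Pow(Add(-3540, -1490), 2) = Pow(-5030, 2) = 25300900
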